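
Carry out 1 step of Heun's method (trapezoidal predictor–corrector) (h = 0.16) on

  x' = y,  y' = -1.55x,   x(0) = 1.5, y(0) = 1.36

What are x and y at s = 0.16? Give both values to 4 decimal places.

1.6878, 0.9610

Heun on (x,y): k1 = f(s_n, state_n); k2 = f(s_n + h, state_n + h·k1); state_{n+1} = state_n + (h/2)·(k1 + k2).
0.000000: (1.500000, 1.360000)
  k1 = (1.360000, -2.325000)
  predictor → (1.717600, 0.988000)
  k2 = (0.988000, -2.662280)
  → (1.687840, 0.961018)
(x(0.16), y(0.16)) ≈ (1.6878, 0.9610)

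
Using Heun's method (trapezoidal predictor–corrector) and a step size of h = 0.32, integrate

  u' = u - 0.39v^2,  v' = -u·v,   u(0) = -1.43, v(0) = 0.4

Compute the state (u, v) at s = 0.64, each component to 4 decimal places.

-2.8478, 1.3552

Heun on (u,v): k1 = f(s_n, state_n); k2 = f(s_n + h, state_n + h·k1); state_{n+1} = state_n + (h/2)·(k1 + k2).
0.000000: (-1.430000, 0.400000)
  k1 = (-1.492400, 0.572000)
  predictor → (-1.907568, 0.583040)
  k2 = (-2.040143, 1.112188)
  → (-1.995207, 0.669470)
0.320000: (-1.995207, 0.669470)
  k1 = (-2.170001, 1.335731)
  predictor → (-2.689607, 1.096904)
  k2 = (-3.158855, 2.950241)
  → (-2.847824, 1.355226)
(u(0.64), v(0.64)) ≈ (-2.8478, 1.3552)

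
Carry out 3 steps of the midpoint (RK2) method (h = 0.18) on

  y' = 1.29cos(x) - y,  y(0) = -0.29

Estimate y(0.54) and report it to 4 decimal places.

Midpoint: k1 = f(x_n, y_n); k2 = f(x_n + h/2, y_n + (h/2)·k1); y_{n+1} = y_n + h·k2.
x=0.000000, y=-0.290000:
  k1 = f(0.000000, -0.290000) = 1.580000
  k2 = f(0.090000, -0.147800) = 1.432579
  y ← -0.290000 + 0.18·1.432579 = -0.032136
x=0.180000, y=-0.032136:
  k1 = f(0.180000, -0.032136) = 1.301294
  k2 = f(0.270000, 0.084981) = 1.158284
  y ← -0.032136 + 0.18·1.158284 = 0.176355
x=0.360000, y=0.176355:
  k1 = f(0.360000, 0.176355) = 1.030952
  k2 = f(0.450000, 0.269141) = 0.892436
  y ← 0.176355 + 0.18·0.892436 = 0.336994
y(0.54) ≈ 0.3370

0.3370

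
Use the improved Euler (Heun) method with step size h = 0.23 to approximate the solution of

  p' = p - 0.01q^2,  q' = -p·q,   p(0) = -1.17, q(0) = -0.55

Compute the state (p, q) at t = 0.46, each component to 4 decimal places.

-1.8502, -1.0708

Heun on (p,q): k1 = f(t_n, state_n); k2 = f(t_n + h, state_n + h·k1); state_{n+1} = state_n + (h/2)·(k1 + k2).
0.000000: (-1.170000, -0.550000)
  k1 = (-1.173025, -0.643500)
  predictor → (-1.439796, -0.698005)
  k2 = (-1.444668, -1.004985)
  → (-1.471035, -0.739576)
0.230000: (-1.471035, -0.739576)
  k1 = (-1.476504, -1.087942)
  predictor → (-1.810631, -0.989802)
  k2 = (-1.820428, -1.792166)
  → (-1.850182, -1.070788)
(p(0.46), q(0.46)) ≈ (-1.8502, -1.0708)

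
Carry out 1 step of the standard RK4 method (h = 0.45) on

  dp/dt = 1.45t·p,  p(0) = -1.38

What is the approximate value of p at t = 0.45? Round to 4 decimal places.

RK4: k1 = f(t_n, p_n); k2 = f(t_n + h/2, p_n + (h/2)·k1); k3 = f(t_n + h/2, p_n + (h/2)·k2); k4 = f(t_n + h, p_n + h·k3); p_{n+1} = p_n + (h/6)·(k1 + 2k2 + 2k3 + k4).
t=0.000000, p=-1.380000:
  k1 = f(0.000000, -1.380000) = 0.000000
  k2 = f(0.225000, -1.380000) = -0.450225
  k3 = f(0.225000, -1.481301) = -0.483274
  k4 = f(0.450000, -1.597473) = -1.042351
  p ← -1.380000 + (0.45/6)·(k1 + 2k2 + 2k3 + k4) = -1.598201
p(0.45) ≈ -1.5982

-1.5982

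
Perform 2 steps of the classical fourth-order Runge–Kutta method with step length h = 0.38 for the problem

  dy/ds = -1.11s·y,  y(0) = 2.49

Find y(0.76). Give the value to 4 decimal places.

RK4: k1 = f(s_n, y_n); k2 = f(s_n + h/2, y_n + (h/2)·k1); k3 = f(s_n + h/2, y_n + (h/2)·k2); k4 = f(s_n + h, y_n + h·k3); y_{n+1} = y_n + (h/6)·(k1 + 2k2 + 2k3 + k4).
s=0.000000, y=2.490000:
  k1 = f(0.000000, 2.490000) = 0.000000
  k2 = f(0.190000, 2.490000) = -0.525141
  k3 = f(0.190000, 2.390223) = -0.504098
  k4 = f(0.380000, 2.298443) = -0.969483
  y ← 2.490000 + (0.38/6)·(k1 + 2k2 + 2k3 + k4) = 2.298229
s=0.380000, y=2.298229:
  k1 = f(0.380000, 2.298229) = -0.969393
  k2 = f(0.570000, 2.114044) = -1.337556
  k3 = f(0.570000, 2.044093) = -1.293298
  k4 = f(0.760000, 1.806776) = -1.524196
  y ← 2.298229 + (0.38/6)·(k1 + 2k2 + 2k3 + k4) = 1.807060
y(0.76) ≈ 1.8071

1.8071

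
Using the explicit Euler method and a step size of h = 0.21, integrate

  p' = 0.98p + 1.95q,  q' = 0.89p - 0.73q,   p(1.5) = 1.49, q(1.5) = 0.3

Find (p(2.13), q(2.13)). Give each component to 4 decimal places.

Euler on (p,q): p_{n+1} = p_n + h·p', q_{n+1} = q_n + h·q'.
1.500000: (1.490000, 0.300000); f=(2.045200, 1.107100) → (1.919492, 0.532491)
1.710000: (1.919492, 0.532491); f=(2.919460, 1.319629) → (2.532579, 0.809613)
1.920000: (2.532579, 0.809613); f=(4.060673, 1.662977) → (3.385320, 1.158838)
(p(2.13), q(2.13)) ≈ (3.3853, 1.1588)

3.3853, 1.1588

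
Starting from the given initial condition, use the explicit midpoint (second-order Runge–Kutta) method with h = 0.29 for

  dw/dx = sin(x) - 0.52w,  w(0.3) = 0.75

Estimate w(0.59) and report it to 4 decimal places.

0.7638

Midpoint: k1 = f(x_n, w_n); k2 = f(x_n + h/2, w_n + (h/2)·k1); w_{n+1} = w_n + h·k2.
x=0.300000, w=0.750000:
  k1 = f(0.300000, 0.750000) = -0.094480
  k2 = f(0.445000, 0.736300) = 0.047582
  w ← 0.750000 + 0.29·0.047582 = 0.763799
w(0.59) ≈ 0.7638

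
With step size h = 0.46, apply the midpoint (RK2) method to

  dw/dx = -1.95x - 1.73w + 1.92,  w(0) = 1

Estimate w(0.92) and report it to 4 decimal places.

Midpoint: k1 = f(x_n, w_n); k2 = f(x_n + h/2, w_n + (h/2)·k1); w_{n+1} = w_n + h·k2.
x=0.000000, w=1.000000:
  k1 = f(0.000000, 1.000000) = 0.190000
  k2 = f(0.230000, 1.043700) = -0.334101
  w ← 1.000000 + 0.46·(-0.334101) = 0.846314
x=0.460000, w=0.846314:
  k1 = f(0.460000, 0.846314) = -0.441122
  k2 = f(0.690000, 0.744855) = -0.714100
  w ← 0.846314 + 0.46·(-0.714100) = 0.517828
w(0.92) ≈ 0.5178

0.5178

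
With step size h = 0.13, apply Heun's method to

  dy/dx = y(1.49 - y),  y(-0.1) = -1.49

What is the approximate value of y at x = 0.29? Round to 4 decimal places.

-8.6316

Heun: k1 = f(x_n, y_n); k2 = f(x_n + h, y_n + h·k1); y_{n+1} = y_n + (h/2)·(k1 + k2).
x=-0.100000, y=-1.490000:
  k1 = f(-0.100000, -1.490000) = -4.440200
  k2 = f(0.030000, -2.067226) = -7.353590
  y ← -1.490000 + (0.13/2)·(-4.440200 + (-7.353590)) = -2.256596
x=0.030000, y=-2.256596:
  k1 = f(0.030000, -2.256596) = -8.454556
  k2 = f(0.160000, -3.355689) = -16.260622
  y ← -2.256596 + (0.13/2)·(-8.454556 + (-16.260622)) = -3.863083
x=0.160000, y=-3.863083:
  k1 = f(0.160000, -3.863083) = -20.679403
  k2 = f(0.290000, -6.551405) = -52.682505
  y ← -3.863083 + (0.13/2)·(-20.679403 + (-52.682505)) = -8.631607
y(0.29) ≈ -8.6316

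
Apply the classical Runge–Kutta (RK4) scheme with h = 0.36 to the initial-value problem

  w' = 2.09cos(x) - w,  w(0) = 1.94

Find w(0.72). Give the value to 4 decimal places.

1.9103

RK4: k1 = f(x_n, w_n); k2 = f(x_n + h/2, w_n + (h/2)·k1); k3 = f(x_n + h/2, w_n + (h/2)·k2); k4 = f(x_n + h, w_n + h·k3); w_{n+1} = w_n + (h/6)·(k1 + 2k2 + 2k3 + k4).
x=0.000000, w=1.940000:
  k1 = f(0.000000, 1.940000) = 0.150000
  k2 = f(0.180000, 1.967000) = 0.089233
  k3 = f(0.180000, 1.956062) = 0.100171
  k4 = f(0.360000, 1.976062) = -0.020037
  w ← 1.940000 + (0.36/6)·(k1 + 2k2 + 2k3 + k4) = 1.970526
x=0.360000, w=1.970526:
  k1 = f(0.360000, 1.970526) = -0.014502
  k2 = f(0.540000, 1.967916) = -0.175305
  k3 = f(0.540000, 1.938971) = -0.146360
  k4 = f(0.720000, 1.917837) = -0.346563
  w ← 1.970526 + (0.36/6)·(k1 + 2k2 + 2k3 + k4) = 1.910263
w(0.72) ≈ 1.9103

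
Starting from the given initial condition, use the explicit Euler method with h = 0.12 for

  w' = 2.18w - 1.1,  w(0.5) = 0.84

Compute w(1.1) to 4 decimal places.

1.5766

Euler: w_{n+1} = w_n + h·f(s_n, w_n).
s=0.500000, w=0.840000: f=0.731200 → w ← 0.840000 + 0.12·0.731200 = 0.927744
s=0.620000, w=0.927744: f=0.922482 → w ← 0.927744 + 0.12·0.922482 = 1.038442
s=0.740000, w=1.038442: f=1.163803 → w ← 1.038442 + 0.12·1.163803 = 1.178098
s=0.860000, w=1.178098: f=1.468254 → w ← 1.178098 + 0.12·1.468254 = 1.354289
s=0.980000, w=1.354289: f=1.852349 → w ← 1.354289 + 0.12·1.852349 = 1.576571
w(1.1) ≈ 1.5766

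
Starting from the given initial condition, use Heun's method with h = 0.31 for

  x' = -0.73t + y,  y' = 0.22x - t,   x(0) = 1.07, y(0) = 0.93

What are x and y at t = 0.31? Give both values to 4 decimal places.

Heun on (x,y): k1 = f(t_n, state_n); k2 = f(t_n + h, state_n + h·k1); state_{n+1} = state_n + (h/2)·(k1 + k2).
0.000000: (1.070000, 0.930000)
  k1 = (0.930000, 0.235400)
  predictor → (1.358300, 1.002974)
  k2 = (0.776674, -0.011174)
  → (1.334534, 0.964755)
(x(0.31), y(0.31)) ≈ (1.3345, 0.9648)

1.3345, 0.9648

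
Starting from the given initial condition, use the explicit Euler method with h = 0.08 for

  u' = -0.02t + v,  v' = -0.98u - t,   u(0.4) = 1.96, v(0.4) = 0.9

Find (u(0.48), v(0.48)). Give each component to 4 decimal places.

2.0314, 0.7143

Euler on (u,v): u_{n+1} = u_n + h·u', v_{n+1} = v_n + h·v'.
0.400000: (1.960000, 0.900000); f=(0.892000, -2.320800) → (2.031360, 0.714336)
(u(0.48), v(0.48)) ≈ (2.0314, 0.7143)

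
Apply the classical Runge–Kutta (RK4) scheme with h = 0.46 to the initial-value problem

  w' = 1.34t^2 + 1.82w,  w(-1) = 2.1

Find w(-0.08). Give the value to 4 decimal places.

12.7646

RK4: k1 = f(t_n, w_n); k2 = f(t_n + h/2, w_n + (h/2)·k1); k3 = f(t_n + h/2, w_n + (h/2)·k2); k4 = f(t_n + h, w_n + h·k3); w_{n+1} = w_n + (h/6)·(k1 + 2k2 + 2k3 + k4).
t=-1.000000, w=2.100000:
  k1 = f(-1.000000, 2.100000) = 5.162000
  k2 = f(-0.770000, 3.287260) = 6.777299
  k3 = f(-0.770000, 3.658779) = 7.453463
  k4 = f(-0.540000, 5.528593) = 10.452784
  w ← 2.100000 + (0.46/6)·(k1 + 2k2 + 2k3 + k4) = 5.479184
t=-0.540000, w=5.479184:
  k1 = f(-0.540000, 5.479184) = 10.362858
  k2 = f(-0.310000, 7.862641) = 14.438781
  k3 = f(-0.310000, 8.800103) = 16.144962
  k4 = f(-0.080000, 12.905866) = 23.497252
  w ← 5.479184 + (0.46/6)·(k1 + 2k2 + 2k3 + k4) = 12.764633
w(-0.08) ≈ 12.7646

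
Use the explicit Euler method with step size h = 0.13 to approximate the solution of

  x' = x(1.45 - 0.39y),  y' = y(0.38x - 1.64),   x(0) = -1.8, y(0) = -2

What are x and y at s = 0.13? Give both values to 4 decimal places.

Euler on (x,y): x_{n+1} = x_n + h·x', y_{n+1} = y_n + h·y'.
0.000000: (-1.800000, -2.000000); f=(-4.014000, 4.648000) → (-2.321820, -1.395760)
(x(0.13), y(0.13)) ≈ (-2.3218, -1.3958)

-2.3218, -1.3958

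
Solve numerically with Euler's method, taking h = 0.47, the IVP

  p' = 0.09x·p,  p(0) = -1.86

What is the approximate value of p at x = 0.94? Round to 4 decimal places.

Euler: p_{n+1} = p_n + h·f(x_n, p_n).
x=0.000000, p=-1.860000: f=0.000000 → p ← -1.860000 + 0.47·0.000000 = -1.860000
x=0.470000, p=-1.860000: f=-0.078678 → p ← -1.860000 + 0.47·(-0.078678) = -1.896979
p(0.94) ≈ -1.8970

-1.8970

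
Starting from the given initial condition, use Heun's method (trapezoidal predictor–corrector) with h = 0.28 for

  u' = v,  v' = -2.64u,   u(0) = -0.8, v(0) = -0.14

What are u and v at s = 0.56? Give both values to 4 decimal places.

-0.5477, 0.9768

Heun on (u,v): k1 = f(s_n, state_n); k2 = f(s_n + h, state_n + h·k1); state_{n+1} = state_n + (h/2)·(k1 + k2).
0.000000: (-0.800000, -0.140000)
  k1 = (-0.140000, 2.112000)
  predictor → (-0.839200, 0.451360)
  k2 = (0.451360, 2.215488)
  → (-0.756410, 0.465848)
0.280000: (-0.756410, 0.465848)
  k1 = (0.465848, 1.996921)
  predictor → (-0.625972, 1.024986)
  k2 = (1.024986, 1.652566)
  → (-0.547693, 0.976777)
(u(0.56), v(0.56)) ≈ (-0.5477, 0.9768)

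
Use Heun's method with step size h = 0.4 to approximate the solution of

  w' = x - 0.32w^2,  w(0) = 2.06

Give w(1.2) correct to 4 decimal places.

Heun: k1 = f(x_n, w_n); k2 = f(x_n + h, w_n + h·k1); w_{n+1} = w_n + (h/2)·(k1 + k2).
x=0.000000, w=2.060000:
  k1 = f(0.000000, 2.060000) = -1.357952
  k2 = f(0.400000, 1.516819) = -0.336237
  w ← 2.060000 + (0.4/2)·(-1.357952 + (-0.336237)) = 1.721162
x=0.400000, w=1.721162:
  k1 = f(0.400000, 1.721162) = -0.547968
  k2 = f(0.800000, 1.501975) = 0.078103
  w ← 1.721162 + (0.4/2)·(-0.547968 + 0.078103) = 1.627189
x=0.800000, w=1.627189:
  k1 = f(0.800000, 1.627189) = -0.047278
  k2 = f(1.200000, 1.608278) = 0.372302
  w ← 1.627189 + (0.4/2)·(-0.047278 + 0.372302) = 1.692194
w(1.2) ≈ 1.6922

1.6922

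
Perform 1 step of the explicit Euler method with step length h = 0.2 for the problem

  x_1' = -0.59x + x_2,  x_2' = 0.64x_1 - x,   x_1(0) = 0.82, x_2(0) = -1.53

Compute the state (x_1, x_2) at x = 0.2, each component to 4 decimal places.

0.5140, -1.4250

Euler on (x_1,x_2): x_1_{n+1} = x_1_n + h·x_1', x_2_{n+1} = x_2_n + h·x_2'.
0.000000: (0.820000, -1.530000); f=(-1.530000, 0.524800) → (0.514000, -1.425040)
(x_1(0.2), x_2(0.2)) ≈ (0.5140, -1.4250)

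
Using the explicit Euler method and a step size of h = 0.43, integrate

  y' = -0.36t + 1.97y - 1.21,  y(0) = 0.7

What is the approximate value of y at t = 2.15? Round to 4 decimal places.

0.9499

Euler: y_{n+1} = y_n + h·f(t_n, y_n).
t=0.000000, y=0.700000: f=0.169000 → y ← 0.700000 + 0.43·0.169000 = 0.772670
t=0.430000, y=0.772670: f=0.157360 → y ← 0.772670 + 0.43·0.157360 = 0.840335
t=0.860000, y=0.840335: f=0.135859 → y ← 0.840335 + 0.43·0.135859 = 0.898754
t=1.290000, y=0.898754: f=0.096146 → y ← 0.898754 + 0.43·0.096146 = 0.940097
t=1.720000, y=0.940097: f=0.022791 → y ← 0.940097 + 0.43·0.022791 = 0.949897
y(2.15) ≈ 0.9499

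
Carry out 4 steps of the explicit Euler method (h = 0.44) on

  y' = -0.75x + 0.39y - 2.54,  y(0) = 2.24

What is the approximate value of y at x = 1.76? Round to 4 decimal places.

-2.5130

Euler: y_{n+1} = y_n + h·f(x_n, y_n).
x=0.000000, y=2.240000: f=-1.666400 → y ← 2.240000 + 0.44·(-1.666400) = 1.506784
x=0.440000, y=1.506784: f=-2.282354 → y ← 1.506784 + 0.44·(-2.282354) = 0.502548
x=0.880000, y=0.502548: f=-3.004006 → y ← 0.502548 + 0.44·(-3.004006) = -0.819215
x=1.320000, y=-0.819215: f=-3.849494 → y ← -0.819215 + 0.44·(-3.849494) = -2.512992
y(1.76) ≈ -2.5130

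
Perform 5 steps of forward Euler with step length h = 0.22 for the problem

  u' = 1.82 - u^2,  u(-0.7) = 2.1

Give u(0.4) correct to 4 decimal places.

Euler: u_{n+1} = u_n + h·f(t_n, u_n).
t=-0.700000, u=2.100000: f=-2.590000 → u ← 2.100000 + 0.22·(-2.590000) = 1.530200
t=-0.480000, u=1.530200: f=-0.521512 → u ← 1.530200 + 0.22·(-0.521512) = 1.415467
t=-0.260000, u=1.415467: f=-0.183548 → u ← 1.415467 + 0.22·(-0.183548) = 1.375087
t=-0.040000, u=1.375087: f=-0.070864 → u ← 1.375087 + 0.22·(-0.070864) = 1.359497
t=0.180000, u=1.359497: f=-0.028232 → u ← 1.359497 + 0.22·(-0.028232) = 1.353286
u(0.4) ≈ 1.3533

1.3533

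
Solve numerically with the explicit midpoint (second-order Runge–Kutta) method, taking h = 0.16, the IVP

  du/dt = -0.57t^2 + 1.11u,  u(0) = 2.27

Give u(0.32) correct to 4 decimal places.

Midpoint: k1 = f(t_n, u_n); k2 = f(t_n + h/2, u_n + (h/2)·k1); u_{n+1} = u_n + h·k2.
t=0.000000, u=2.270000:
  k1 = f(0.000000, 2.270000) = 2.519700
  k2 = f(0.080000, 2.471576) = 2.739801
  u ← 2.270000 + 0.16·2.739801 = 2.708368
t=0.160000, u=2.708368:
  k1 = f(0.160000, 2.708368) = 2.991697
  k2 = f(0.240000, 2.947704) = 3.239119
  u ← 2.708368 + 0.16·3.239119 = 3.226627
u(0.32) ≈ 3.2266

3.2266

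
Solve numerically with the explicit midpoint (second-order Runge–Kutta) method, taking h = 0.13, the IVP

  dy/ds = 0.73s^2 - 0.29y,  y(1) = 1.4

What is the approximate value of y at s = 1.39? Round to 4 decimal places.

Midpoint: k1 = f(s_n, y_n); k2 = f(s_n + h/2, y_n + (h/2)·k1); y_{n+1} = y_n + h·k2.
s=1.000000, y=1.400000:
  k1 = f(1.000000, 1.400000) = 0.324000
  k2 = f(1.065000, 1.421060) = 0.415877
  y ← 1.400000 + 0.13·0.415877 = 1.454064
s=1.130000, y=1.454064:
  k1 = f(1.130000, 1.454064) = 0.510458
  k2 = f(1.195000, 1.487244) = 0.611158
  y ← 1.454064 + 0.13·0.611158 = 1.533514
s=1.260000, y=1.533514:
  k1 = f(1.260000, 1.533514) = 0.714229
  k2 = f(1.325000, 1.579939) = 0.823424
  y ← 1.533514 + 0.13·0.823424 = 1.640560
y(1.39) ≈ 1.6406

1.6406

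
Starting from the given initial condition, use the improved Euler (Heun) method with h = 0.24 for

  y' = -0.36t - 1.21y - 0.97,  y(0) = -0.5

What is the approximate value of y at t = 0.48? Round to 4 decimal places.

Heun: k1 = f(t_n, y_n); k2 = f(t_n + h, y_n + h·k1); y_{n+1} = y_n + (h/2)·(k1 + k2).
t=0.000000, y=-0.500000:
  k1 = f(0.000000, -0.500000) = -0.365000
  k2 = f(0.240000, -0.587600) = -0.345404
  y ← -0.500000 + (0.24/2)·(-0.365000 + (-0.345404)) = -0.585248
t=0.240000, y=-0.585248:
  k1 = f(0.240000, -0.585248) = -0.348249
  k2 = f(0.480000, -0.668828) = -0.333518
  y ← -0.585248 + (0.24/2)·(-0.348249 + (-0.333518)) = -0.667061
y(0.48) ≈ -0.6671

-0.6671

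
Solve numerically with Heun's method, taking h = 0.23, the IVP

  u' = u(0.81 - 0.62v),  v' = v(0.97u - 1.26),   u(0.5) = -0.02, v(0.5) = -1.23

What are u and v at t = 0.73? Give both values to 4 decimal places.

Heun on (u,v): k1 = f(t_n, state_n); k2 = f(t_n + h, state_n + h·k1); state_{n+1} = state_n + (h/2)·(k1 + k2).
0.500000: (-0.020000, -1.230000)
  k1 = (-0.031452, 1.573662)
  predictor → (-0.027234, -0.868058)
  k2 = (-0.036717, 1.116684)
  → (-0.027839, -0.920610)
(u(0.73), v(0.73)) ≈ (-0.0278, -0.9206)

-0.0278, -0.9206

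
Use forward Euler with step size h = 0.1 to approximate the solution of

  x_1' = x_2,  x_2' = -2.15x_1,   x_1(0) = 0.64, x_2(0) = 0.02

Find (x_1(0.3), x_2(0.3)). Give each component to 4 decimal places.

0.6047, -0.3911

Euler on (x_1,x_2): x_1_{n+1} = x_1_n + h·x_1', x_2_{n+1} = x_2_n + h·x_2'.
0.000000: (0.640000, 0.020000); f=(0.020000, -1.376000) → (0.642000, -0.117600)
0.100000: (0.642000, -0.117600); f=(-0.117600, -1.380300) → (0.630240, -0.255630)
0.200000: (0.630240, -0.255630); f=(-0.255630, -1.355016) → (0.604677, -0.391132)
(x_1(0.3), x_2(0.3)) ≈ (0.6047, -0.3911)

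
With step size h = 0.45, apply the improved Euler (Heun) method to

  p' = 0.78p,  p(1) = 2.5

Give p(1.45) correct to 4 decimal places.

Heun: k1 = f(x_n, p_n); k2 = f(x_n + h, p_n + h·k1); p_{n+1} = p_n + (h/2)·(k1 + k2).
x=1.000000, p=2.500000:
  k1 = f(1.000000, 2.500000) = 1.950000
  k2 = f(1.450000, 3.377500) = 2.634450
  p ← 2.500000 + (0.45/2)·(1.950000 + 2.634450) = 3.531501
p(1.45) ≈ 3.5315

3.5315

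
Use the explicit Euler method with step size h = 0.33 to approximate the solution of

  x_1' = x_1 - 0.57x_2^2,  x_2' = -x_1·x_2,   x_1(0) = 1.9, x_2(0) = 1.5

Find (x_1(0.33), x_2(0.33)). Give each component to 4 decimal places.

2.1038, 0.5595

Euler on (x_1,x_2): x_1_{n+1} = x_1_n + h·x_1', x_2_{n+1} = x_2_n + h·x_2'.
0.000000: (1.900000, 1.500000); f=(0.617500, -2.850000) → (2.103775, 0.559500)
(x_1(0.33), x_2(0.33)) ≈ (2.1038, 0.5595)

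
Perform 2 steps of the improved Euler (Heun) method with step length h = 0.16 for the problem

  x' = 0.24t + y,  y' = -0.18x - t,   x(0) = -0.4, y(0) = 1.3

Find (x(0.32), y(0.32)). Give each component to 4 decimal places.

Heun on (x,y): k1 = f(t_n, state_n); k2 = f(t_n + h, state_n + h·k1); state_{n+1} = state_n + (h/2)·(k1 + k2).
0.000000: (-0.400000, 1.300000)
  k1 = (1.300000, 0.072000)
  predictor → (-0.192000, 1.311520)
  k2 = (1.349920, -0.125440)
  → (-0.188006, 1.295725)
0.160000: (-0.188006, 1.295725)
  k1 = (1.334125, -0.126159)
  predictor → (0.025454, 1.275539)
  k2 = (1.352339, -0.324582)
  → (0.026911, 1.259666)
(x(0.32), y(0.32)) ≈ (0.0269, 1.2597)

0.0269, 1.2597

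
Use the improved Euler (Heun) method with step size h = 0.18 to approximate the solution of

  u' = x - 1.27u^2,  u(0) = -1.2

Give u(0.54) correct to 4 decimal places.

Heun: k1 = f(x_n, u_n); k2 = f(x_n + h, u_n + h·k1); u_{n+1} = u_n + (h/2)·(k1 + k2).
x=0.000000, u=-1.200000:
  k1 = f(0.000000, -1.200000) = -1.828800
  k2 = f(0.180000, -1.529184) = -2.789773
  u ← -1.200000 + (0.18/2)·(-1.828800 + (-2.789773)) = -1.615672
x=0.180000, u=-1.615672:
  k1 = f(0.180000, -1.615672) = -3.135201
  k2 = f(0.360000, -2.180008) = -5.675591
  u ← -1.615672 + (0.18/2)·(-3.135201 + (-5.675591)) = -2.408643
x=0.360000, u=-2.408643:
  k1 = f(0.360000, -2.408643) = -7.007981
  k2 = f(0.540000, -3.670079) = -16.566244
  u ← -2.408643 + (0.18/2)·(-7.007981 + (-16.566244)) = -4.530323
u(0.54) ≈ -4.5303

-4.5303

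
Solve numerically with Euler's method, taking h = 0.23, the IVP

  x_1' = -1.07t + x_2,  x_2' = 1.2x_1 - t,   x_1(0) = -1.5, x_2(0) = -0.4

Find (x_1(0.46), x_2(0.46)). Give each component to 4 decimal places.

-1.8358, -1.3063

Euler on (x_1,x_2): x_1_{n+1} = x_1_n + h·x_1', x_2_{n+1} = x_2_n + h·x_2'.
0.000000: (-1.500000, -0.400000); f=(-0.400000, -1.800000) → (-1.592000, -0.814000)
0.230000: (-1.592000, -0.814000); f=(-1.060100, -2.140400) → (-1.835823, -1.306292)
(x_1(0.46), x_2(0.46)) ≈ (-1.8358, -1.3063)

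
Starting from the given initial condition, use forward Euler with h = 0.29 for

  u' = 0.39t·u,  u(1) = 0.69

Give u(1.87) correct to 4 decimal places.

1.0374

Euler: u_{n+1} = u_n + h·f(t_n, u_n).
t=1.000000, u=0.690000: f=0.269100 → u ← 0.690000 + 0.29·0.269100 = 0.768039
t=1.290000, u=0.768039: f=0.386400 → u ← 0.768039 + 0.29·0.386400 = 0.880095
t=1.580000, u=0.880095: f=0.542315 → u ← 0.880095 + 0.29·0.542315 = 1.037366
u(1.87) ≈ 1.0374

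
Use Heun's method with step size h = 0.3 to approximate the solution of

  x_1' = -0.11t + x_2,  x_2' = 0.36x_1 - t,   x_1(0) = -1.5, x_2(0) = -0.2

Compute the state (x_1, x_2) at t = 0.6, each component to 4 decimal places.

Heun on (x_1,x_2): k1 = f(t_n, state_n); k2 = f(t_n + h, state_n + h·k1); state_{n+1} = state_n + (h/2)·(k1 + k2).
0.000000: (-1.500000, -0.200000)
  k1 = (-0.200000, -0.540000)
  predictor → (-1.560000, -0.362000)
  k2 = (-0.395000, -0.861600)
  → (-1.589250, -0.410240)
0.300000: (-1.589250, -0.410240)
  k1 = (-0.443240, -0.872130)
  predictor → (-1.722222, -0.671879)
  k2 = (-0.737879, -1.220000)
  → (-1.766418, -0.724059)
(x_1(0.6), x_2(0.6)) ≈ (-1.7664, -0.7241)

-1.7664, -0.7241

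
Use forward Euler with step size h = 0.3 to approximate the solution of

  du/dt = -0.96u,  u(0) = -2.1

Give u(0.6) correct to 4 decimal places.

-1.0646

Euler: u_{n+1} = u_n + h·f(t_n, u_n).
t=0.000000, u=-2.100000: f=2.016000 → u ← -2.100000 + 0.3·2.016000 = -1.495200
t=0.300000, u=-1.495200: f=1.435392 → u ← -1.495200 + 0.3·1.435392 = -1.064582
u(0.6) ≈ -1.0646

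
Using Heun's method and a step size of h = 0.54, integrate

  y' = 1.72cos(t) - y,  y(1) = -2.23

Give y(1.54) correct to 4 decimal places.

-1.2212

Heun: k1 = f(t_n, y_n); k2 = f(t_n + h, y_n + h·k1); y_{n+1} = y_n + (h/2)·(k1 + k2).
t=1.000000, y=-2.230000:
  k1 = f(1.000000, -2.230000) = 3.159320
  k2 = f(1.540000, -0.523967) = 0.576929
  y ← -2.230000 + (0.54/2)·(3.159320 + 0.576929) = -1.221213
y(1.54) ≈ -1.2212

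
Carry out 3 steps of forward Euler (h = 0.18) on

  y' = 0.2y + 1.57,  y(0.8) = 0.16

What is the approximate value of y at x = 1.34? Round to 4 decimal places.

Euler: y_{n+1} = y_n + h·f(x_n, y_n).
x=0.800000, y=0.160000: f=1.602000 → y ← 0.160000 + 0.18·1.602000 = 0.448360
x=0.980000, y=0.448360: f=1.659672 → y ← 0.448360 + 0.18·1.659672 = 0.747101
x=1.160000, y=0.747101: f=1.719420 → y ← 0.747101 + 0.18·1.719420 = 1.056597
y(1.34) ≈ 1.0566

1.0566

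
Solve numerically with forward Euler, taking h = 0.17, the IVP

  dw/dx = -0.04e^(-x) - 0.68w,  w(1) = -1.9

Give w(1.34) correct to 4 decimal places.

-1.4904

Euler: w_{n+1} = w_n + h·f(x_n, w_n).
x=1.000000, w=-1.900000: f=1.277285 → w ← -1.900000 + 0.17·1.277285 = -1.682862
x=1.170000, w=-1.682862: f=1.131931 → w ← -1.682862 + 0.17·1.131931 = -1.490433
w(1.34) ≈ -1.4904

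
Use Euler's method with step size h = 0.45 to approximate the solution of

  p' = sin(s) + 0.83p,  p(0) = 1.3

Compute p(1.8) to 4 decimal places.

Euler: p_{n+1} = p_n + h·f(s_n, p_n).
s=0.000000, p=1.300000: f=1.079000 → p ← 1.300000 + 0.45·1.079000 = 1.785550
s=0.450000, p=1.785550: f=1.916972 → p ← 1.785550 + 0.45·1.916972 = 2.648187
s=0.900000, p=2.648187: f=2.981322 → p ← 2.648187 + 0.45·2.981322 = 3.989783
s=1.350000, p=3.989783: f=4.287243 → p ← 3.989783 + 0.45·4.287243 = 5.919042
p(1.8) ≈ 5.9190

5.9190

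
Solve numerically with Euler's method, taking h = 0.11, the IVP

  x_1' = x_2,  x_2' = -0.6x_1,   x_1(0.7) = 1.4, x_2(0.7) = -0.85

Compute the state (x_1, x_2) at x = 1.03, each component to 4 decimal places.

1.0897, -1.1080

Euler on (x_1,x_2): x_1_{n+1} = x_1_n + h·x_1', x_2_{n+1} = x_2_n + h·x_2'.
0.700000: (1.400000, -0.850000); f=(-0.850000, -0.840000) → (1.306500, -0.942400)
0.810000: (1.306500, -0.942400); f=(-0.942400, -0.783900) → (1.202836, -1.028629)
0.920000: (1.202836, -1.028629); f=(-1.028629, -0.721702) → (1.089687, -1.108016)
(x_1(1.03), x_2(1.03)) ≈ (1.0897, -1.1080)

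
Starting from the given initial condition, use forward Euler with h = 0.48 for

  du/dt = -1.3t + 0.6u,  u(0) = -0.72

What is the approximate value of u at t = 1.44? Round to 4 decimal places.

Euler: u_{n+1} = u_n + h·f(t_n, u_n).
t=0.000000, u=-0.720000: f=-0.432000 → u ← -0.720000 + 0.48·(-0.432000) = -0.927360
t=0.480000, u=-0.927360: f=-1.180416 → u ← -0.927360 + 0.48·(-1.180416) = -1.493960
t=0.960000, u=-1.493960: f=-2.144376 → u ← -1.493960 + 0.48·(-2.144376) = -2.523260
u(1.44) ≈ -2.5233

-2.5233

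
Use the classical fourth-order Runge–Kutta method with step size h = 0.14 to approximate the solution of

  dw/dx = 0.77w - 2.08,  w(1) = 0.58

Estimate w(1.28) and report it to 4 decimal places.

RK4: k1 = f(x_n, w_n); k2 = f(x_n + h/2, w_n + (h/2)·k1); k3 = f(x_n + h/2, w_n + (h/2)·k2); k4 = f(x_n + h, w_n + h·k3); w_{n+1} = w_n + (h/6)·(k1 + 2k2 + 2k3 + k4).
x=1.000000, w=0.580000:
  k1 = f(1.000000, 0.580000) = -1.633400
  k2 = f(1.070000, 0.465662) = -1.721440
  k3 = f(1.070000, 0.459499) = -1.726186
  k4 = f(1.140000, 0.338334) = -1.819483
  w ← 0.580000 + (0.14/6)·(k1 + 2k2 + 2k3 + k4) = 0.338544
x=1.140000, w=0.338544:
  k1 = f(1.140000, 0.338544) = -1.819321
  k2 = f(1.210000, 0.211191) = -1.917383
  k3 = f(1.210000, 0.204327) = -1.922668
  k4 = f(1.280000, 0.069370) = -2.026585
  w ← 0.338544 + (0.14/6)·(k1 + 2k2 + 2k3 + k4) = 0.069603
w(1.28) ≈ 0.0696

0.0696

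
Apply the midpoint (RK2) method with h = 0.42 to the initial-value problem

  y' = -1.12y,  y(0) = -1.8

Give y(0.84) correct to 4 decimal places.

-0.7378

Midpoint: k1 = f(t_n, y_n); k2 = f(t_n + h/2, y_n + (h/2)·k1); y_{n+1} = y_n + h·k2.
t=0.000000, y=-1.800000:
  k1 = f(0.000000, -1.800000) = 2.016000
  k2 = f(0.210000, -1.376640) = 1.541837
  y ← -1.800000 + 0.42·1.541837 = -1.152429
t=0.420000, y=-1.152429:
  k1 = f(0.420000, -1.152429) = 1.290720
  k2 = f(0.630000, -0.881377) = 0.987143
  y ← -1.152429 + 0.42·0.987143 = -0.737829
y(0.84) ≈ -0.7378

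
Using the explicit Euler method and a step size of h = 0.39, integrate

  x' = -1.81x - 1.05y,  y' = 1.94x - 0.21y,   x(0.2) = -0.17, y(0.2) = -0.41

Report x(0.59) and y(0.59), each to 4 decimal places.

0.1179, -0.5050

Euler on (x,y): x_{n+1} = x_n + h·x', y_{n+1} = y_n + h·y'.
0.200000: (-0.170000, -0.410000); f=(0.738200, -0.243700) → (0.117898, -0.505043)
(x(0.59), y(0.59)) ≈ (0.1179, -0.5050)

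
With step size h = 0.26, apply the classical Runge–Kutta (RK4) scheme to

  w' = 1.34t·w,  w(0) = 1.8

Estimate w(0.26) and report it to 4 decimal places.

RK4: k1 = f(t_n, w_n); k2 = f(t_n + h/2, w_n + (h/2)·k1); k3 = f(t_n + h/2, w_n + (h/2)·k2); k4 = f(t_n + h, w_n + h·k3); w_{n+1} = w_n + (h/6)·(k1 + 2k2 + 2k3 + k4).
t=0.000000, w=1.800000:
  k1 = f(0.000000, 1.800000) = 0.000000
  k2 = f(0.130000, 1.800000) = 0.313560
  k3 = f(0.130000, 1.840763) = 0.320661
  k4 = f(0.260000, 1.883372) = 0.656167
  w ← 1.800000 + (0.26/6)·(k1 + 2k2 + 2k3 + k4) = 1.883400
w(0.26) ≈ 1.8834

1.8834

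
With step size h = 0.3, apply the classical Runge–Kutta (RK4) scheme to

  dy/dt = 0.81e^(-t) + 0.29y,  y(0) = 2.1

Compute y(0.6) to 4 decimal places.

RK4: k1 = f(t_n, y_n); k2 = f(t_n + h/2, y_n + (h/2)·k1); k3 = f(t_n + h/2, y_n + (h/2)·k2); k4 = f(t_n + h, y_n + h·k3); y_{n+1} = y_n + (h/6)·(k1 + 2k2 + 2k3 + k4).
t=0.000000, y=2.100000:
  k1 = f(0.000000, 2.100000) = 1.419000
  k2 = f(0.150000, 2.312850) = 1.367900
  k3 = f(0.150000, 2.305185) = 1.365677
  k4 = f(0.300000, 2.509703) = 1.327877
  y ← 2.100000 + (0.3/6)·(k1 + 2k2 + 2k3 + k4) = 2.510702
t=0.300000, y=2.510702:
  k1 = f(0.300000, 2.510702) = 1.328166
  k2 = f(0.450000, 2.709926) = 1.302357
  k3 = f(0.450000, 2.706055) = 1.301235
  k4 = f(0.600000, 2.901072) = 1.285848
  y ← 2.510702 + (0.3/6)·(k1 + 2k2 + 2k3 + k4) = 2.901761
y(0.6) ≈ 2.9018

2.9018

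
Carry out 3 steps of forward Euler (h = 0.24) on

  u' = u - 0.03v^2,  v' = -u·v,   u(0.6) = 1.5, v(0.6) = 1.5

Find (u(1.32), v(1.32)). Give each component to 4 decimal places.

Euler on (u,v): u_{n+1} = u_n + h·u', v_{n+1} = v_n + h·v'.
0.600000: (1.500000, 1.500000); f=(1.432500, -2.250000) → (1.843800, 0.960000)
0.840000: (1.843800, 0.960000); f=(1.816152, -1.770048) → (2.279676, 0.535188)
1.080000: (2.279676, 0.535188); f=(2.271084, -1.220057) → (2.824737, 0.242375)
(u(1.32), v(1.32)) ≈ (2.8247, 0.2424)

2.8247, 0.2424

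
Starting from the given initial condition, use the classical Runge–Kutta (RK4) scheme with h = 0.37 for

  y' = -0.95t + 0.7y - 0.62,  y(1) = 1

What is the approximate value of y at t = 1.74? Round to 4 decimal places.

RK4: k1 = f(t_n, y_n); k2 = f(t_n + h/2, y_n + (h/2)·k1); k3 = f(t_n + h/2, y_n + (h/2)·k2); k4 = f(t_n + h, y_n + h·k3); y_{n+1} = y_n + (h/6)·(k1 + 2k2 + 2k3 + k4).
t=1.000000, y=1.000000:
  k1 = f(1.000000, 1.000000) = -0.870000
  k2 = f(1.185000, 0.839050) = -1.158415
  k3 = f(1.185000, 0.785693) = -1.195765
  k4 = f(1.370000, 0.557567) = -1.531203
  y ← 1.000000 + (0.37/6)·(k1 + 2k2 + 2k3 + k4) = 0.561577
t=1.370000, y=0.561577:
  k1 = f(1.370000, 0.561577) = -1.528396
  k2 = f(1.555000, 0.278824) = -1.902073
  k3 = f(1.555000, 0.209693) = -1.950465
  k4 = f(1.740000, -0.160095) = -2.385066
  y ← 0.561577 + (0.37/6)·(k1 + 2k2 + 2k3 + k4) = -0.154900
y(1.74) ≈ -0.1549

-0.1549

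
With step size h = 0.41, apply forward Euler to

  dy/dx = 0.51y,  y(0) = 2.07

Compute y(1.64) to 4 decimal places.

Euler: y_{n+1} = y_n + h·f(x_n, y_n).
x=0.000000, y=2.070000: f=1.055700 → y ← 2.070000 + 0.41·1.055700 = 2.502837
x=0.410000, y=2.502837: f=1.276447 → y ← 2.502837 + 0.41·1.276447 = 3.026180
x=0.820000, y=3.026180: f=1.543352 → y ← 3.026180 + 0.41·1.543352 = 3.658955
x=1.230000, y=3.658955: f=1.866067 → y ← 3.658955 + 0.41·1.866067 = 4.424042
y(1.64) ≈ 4.4240

4.4240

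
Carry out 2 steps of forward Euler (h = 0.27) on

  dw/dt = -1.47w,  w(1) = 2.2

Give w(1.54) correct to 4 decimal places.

Euler: w_{n+1} = w_n + h·f(t_n, w_n).
t=1.000000, w=2.200000: f=-3.234000 → w ← 2.200000 + 0.27·(-3.234000) = 1.326820
t=1.270000, w=1.326820: f=-1.950425 → w ← 1.326820 + 0.27·(-1.950425) = 0.800205
w(1.54) ≈ 0.8002

0.8002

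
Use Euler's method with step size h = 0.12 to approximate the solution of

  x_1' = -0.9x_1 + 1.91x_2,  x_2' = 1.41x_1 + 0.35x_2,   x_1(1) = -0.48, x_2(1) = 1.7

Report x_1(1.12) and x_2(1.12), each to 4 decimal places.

-0.0385, 1.6902

Euler on (x_1,x_2): x_1_{n+1} = x_1_n + h·x_1', x_2_{n+1} = x_2_n + h·x_2'.
1.000000: (-0.480000, 1.700000); f=(3.679000, -0.081800) → (-0.038520, 1.690184)
(x_1(1.12), x_2(1.12)) ≈ (-0.0385, 1.6902)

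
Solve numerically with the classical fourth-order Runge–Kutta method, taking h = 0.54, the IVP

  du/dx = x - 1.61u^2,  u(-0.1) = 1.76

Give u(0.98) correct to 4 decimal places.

RK4: k1 = f(x_n, u_n); k2 = f(x_n + h/2, u_n + (h/2)·k1); k3 = f(x_n + h/2, u_n + (h/2)·k2); k4 = f(x_n + h, u_n + h·k3); u_{n+1} = u_n + (h/6)·(k1 + 2k2 + 2k3 + k4).
x=-0.100000, u=1.760000:
  k1 = f(-0.100000, 1.760000) = -5.087136
  k2 = f(0.170000, 0.386473) = -0.070472
  k3 = f(0.170000, 1.740973) = -4.709886
  k4 = f(0.440000, -0.783339) = -0.547927
  u ← 1.760000 + (0.54/6)·(k1 + 2k2 + 2k3 + k4) = 0.392380
x=0.440000, u=0.392380:
  k1 = f(0.440000, 0.392380) = 0.192121
  k2 = f(0.710000, 0.444253) = 0.392250
  k3 = f(0.710000, 0.498287) = 0.310253
  k4 = f(0.980000, 0.559916) = 0.475255
  u ← 0.392380 + (0.54/6)·(k1 + 2k2 + 2k3 + k4) = 0.578894
u(0.98) ≈ 0.5789

0.5789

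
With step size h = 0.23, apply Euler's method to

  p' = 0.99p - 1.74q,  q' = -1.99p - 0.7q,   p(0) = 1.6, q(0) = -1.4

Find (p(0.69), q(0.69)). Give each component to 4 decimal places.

5.8448, -4.0797

Euler on (p,q): p_{n+1} = p_n + h·p', q_{n+1} = q_n + h·q'.
0.000000: (1.600000, -1.400000); f=(4.020000, -2.204000) → (2.524600, -1.906920)
0.230000: (2.524600, -1.906920); f=(5.817395, -3.689110) → (3.862601, -2.755415)
0.460000: (3.862601, -2.755415); f=(8.618397, -5.757785) → (5.844832, -4.079706)
(p(0.69), q(0.69)) ≈ (5.8448, -4.0797)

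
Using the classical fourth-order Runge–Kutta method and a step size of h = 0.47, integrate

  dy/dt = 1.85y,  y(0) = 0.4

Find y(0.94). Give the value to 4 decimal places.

2.2675

RK4: k1 = f(t_n, y_n); k2 = f(t_n + h/2, y_n + (h/2)·k1); k3 = f(t_n + h/2, y_n + (h/2)·k2); k4 = f(t_n + h, y_n + h·k3); y_{n+1} = y_n + (h/6)·(k1 + 2k2 + 2k3 + k4).
t=0.000000, y=0.400000:
  k1 = f(0.000000, 0.400000) = 0.740000
  k2 = f(0.235000, 0.573900) = 1.061715
  k3 = f(0.235000, 0.649503) = 1.201581
  k4 = f(0.470000, 0.964743) = 1.784774
  y ← 0.400000 + (0.47/6)·(k1 + 2k2 + 2k3 + k4) = 0.952357
t=0.470000, y=0.952357:
  k1 = f(0.470000, 0.952357) = 1.761860
  k2 = f(0.705000, 1.366394) = 2.527829
  k3 = f(0.705000, 1.546397) = 2.860834
  k4 = f(0.940000, 2.296949) = 4.249356
  y ← 0.952357 + (0.47/6)·(k1 + 2k2 + 2k3 + k4) = 2.267459
y(0.94) ≈ 2.2675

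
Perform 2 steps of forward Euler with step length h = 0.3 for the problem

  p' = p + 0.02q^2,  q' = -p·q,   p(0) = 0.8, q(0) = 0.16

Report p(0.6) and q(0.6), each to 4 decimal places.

Euler on (p,q): p_{n+1} = p_n + h·p', q_{n+1} = q_n + h·q'.
0.000000: (0.800000, 0.160000); f=(0.800512, -0.128000) → (1.040154, 0.121600)
0.300000: (1.040154, 0.121600); f=(1.040449, -0.126483) → (1.352288, 0.083655)
(p(0.6), q(0.6)) ≈ (1.3523, 0.0837)

1.3523, 0.0837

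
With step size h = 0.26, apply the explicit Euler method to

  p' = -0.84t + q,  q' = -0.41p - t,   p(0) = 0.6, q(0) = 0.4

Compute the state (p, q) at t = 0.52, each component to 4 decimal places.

0.7346, 0.1934

Euler on (p,q): p_{n+1} = p_n + h·p', q_{n+1} = q_n + h·q'.
0.000000: (0.600000, 0.400000); f=(0.400000, -0.246000) → (0.704000, 0.336040)
0.260000: (0.704000, 0.336040); f=(0.117640, -0.548640) → (0.734586, 0.193394)
(p(0.52), q(0.52)) ≈ (0.7346, 0.1934)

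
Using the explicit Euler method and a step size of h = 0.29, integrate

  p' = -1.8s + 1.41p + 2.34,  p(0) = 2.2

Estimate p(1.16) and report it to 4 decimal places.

12.3668

Euler: p_{n+1} = p_n + h·f(s_n, p_n).
s=0.000000, p=2.200000: f=5.442000 → p ← 2.200000 + 0.29·5.442000 = 3.778180
s=0.290000, p=3.778180: f=7.145234 → p ← 3.778180 + 0.29·7.145234 = 5.850298
s=0.580000, p=5.850298: f=9.544920 → p ← 5.850298 + 0.29·9.544920 = 8.618325
s=0.870000, p=8.618325: f=12.925838 → p ← 8.618325 + 0.29·12.925838 = 12.366817
p(1.16) ≈ 12.3668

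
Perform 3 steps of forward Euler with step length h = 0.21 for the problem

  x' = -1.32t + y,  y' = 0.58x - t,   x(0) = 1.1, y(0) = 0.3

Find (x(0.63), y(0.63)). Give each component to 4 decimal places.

Euler on (x,y): x_{n+1} = x_n + h·x', y_{n+1} = y_n + h·y'.
0.000000: (1.100000, 0.300000); f=(0.300000, 0.638000) → (1.163000, 0.433980)
0.210000: (1.163000, 0.433980); f=(0.156780, 0.464540) → (1.195924, 0.531533)
0.420000: (1.195924, 0.531533); f=(-0.022867, 0.273636) → (1.191122, 0.588997)
(x(0.63), y(0.63)) ≈ (1.1911, 0.5890)

1.1911, 0.5890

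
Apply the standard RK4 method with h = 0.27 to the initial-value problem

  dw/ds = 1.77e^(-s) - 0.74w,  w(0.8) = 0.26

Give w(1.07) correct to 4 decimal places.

RK4: k1 = f(s_n, w_n); k2 = f(s_n + h/2, w_n + (h/2)·k1); k3 = f(s_n + h/2, w_n + (h/2)·k2); k4 = f(s_n + h, w_n + h·k3); w_{n+1} = w_n + (h/6)·(k1 + 2k2 + 2k3 + k4).
s=0.800000, w=0.260000:
  k1 = f(0.800000, 0.260000) = 0.602912
  k2 = f(0.935000, 0.341393) = 0.442246
  k3 = f(0.935000, 0.319703) = 0.458297
  k4 = f(1.070000, 0.383740) = 0.323157
  w ← 0.260000 + (0.27/6)·(k1 + 2k2 + 2k3 + k4) = 0.382722
w(1.07) ≈ 0.3827

0.3827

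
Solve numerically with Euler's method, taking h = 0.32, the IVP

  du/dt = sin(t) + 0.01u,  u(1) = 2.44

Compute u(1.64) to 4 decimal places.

3.0358

Euler: u_{n+1} = u_n + h·f(t_n, u_n).
t=1.000000, u=2.440000: f=0.865871 → u ← 2.440000 + 0.32·0.865871 = 2.717079
t=1.320000, u=2.717079: f=0.995886 → u ← 2.717079 + 0.32·0.995886 = 3.035762
u(1.64) ≈ 3.0358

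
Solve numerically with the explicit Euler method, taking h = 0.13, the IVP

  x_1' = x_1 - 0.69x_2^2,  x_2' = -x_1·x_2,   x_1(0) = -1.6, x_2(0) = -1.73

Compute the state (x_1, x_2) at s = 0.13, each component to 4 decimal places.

Euler on (x_1,x_2): x_1_{n+1} = x_1_n + h·x_1', x_2_{n+1} = x_2_n + h·x_2'.
0.000000: (-1.600000, -1.730000); f=(-3.665101, -2.768000) → (-2.076463, -2.089840)
(x_1(0.13), x_2(0.13)) ≈ (-2.0765, -2.0898)

-2.0765, -2.0898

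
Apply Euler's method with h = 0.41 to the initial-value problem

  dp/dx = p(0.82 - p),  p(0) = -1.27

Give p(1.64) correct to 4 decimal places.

Euler: p_{n+1} = p_n + h·f(x_n, p_n).
x=0.000000, p=-1.270000: f=-2.654300 → p ← -1.270000 + 0.41·(-2.654300) = -2.358263
x=0.410000, p=-2.358263: f=-7.495180 → p ← -2.358263 + 0.41·(-7.495180) = -5.431287
x=0.820000, p=-5.431287: f=-33.952532 → p ← -5.431287 + 0.41·(-33.952532) = -19.351825
x=1.230000, p=-19.351825: f=-390.361619 → p ← -19.351825 + 0.41·(-390.361619) = -179.400089
p(1.64) ≈ -179.4001

-179.4001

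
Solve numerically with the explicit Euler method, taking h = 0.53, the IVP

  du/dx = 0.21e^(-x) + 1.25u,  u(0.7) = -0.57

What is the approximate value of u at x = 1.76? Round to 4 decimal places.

-1.4510

Euler: u_{n+1} = u_n + h·f(x_n, u_n).
x=0.700000, u=-0.570000: f=-0.608217 → u ← -0.570000 + 0.53·(-0.608217) = -0.892355
x=1.230000, u=-0.892355: f=-1.054062 → u ← -0.892355 + 0.53·(-1.054062) = -1.451008
u(1.76) ≈ -1.4510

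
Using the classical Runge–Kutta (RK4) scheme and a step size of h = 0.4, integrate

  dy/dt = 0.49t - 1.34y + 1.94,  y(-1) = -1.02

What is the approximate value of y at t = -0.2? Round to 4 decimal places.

0.4748

RK4: k1 = f(t_n, y_n); k2 = f(t_n + h/2, y_n + (h/2)·k1); k3 = f(t_n + h/2, y_n + (h/2)·k2); k4 = f(t_n + h, y_n + h·k3); y_{n+1} = y_n + (h/6)·(k1 + 2k2 + 2k3 + k4).
t=-1.000000, y=-1.020000:
  k1 = f(-1.000000, -1.020000) = 2.816800
  k2 = f(-0.800000, -0.456640) = 2.159898
  k3 = f(-0.800000, -0.588020) = 2.335947
  k4 = f(-0.600000, -0.085621) = 1.760732
  y ← -1.020000 + (0.4/6)·(k1 + 2k2 + 2k3 + k4) = -0.115385
t=-0.600000, y=-0.115385:
  k1 = f(-0.600000, -0.115385) = 1.800616
  k2 = f(-0.400000, 0.244738) = 1.416051
  k3 = f(-0.400000, 0.167825) = 1.519114
  k4 = f(-0.200000, 0.492261) = 1.182371
  y ← -0.115385 + (0.4/6)·(k1 + 2k2 + 2k3 + k4) = 0.474836
y(-0.2) ≈ 0.4748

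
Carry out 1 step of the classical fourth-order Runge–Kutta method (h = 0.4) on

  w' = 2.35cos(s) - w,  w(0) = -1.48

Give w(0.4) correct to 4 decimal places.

RK4: k1 = f(s_n, w_n); k2 = f(s_n + h/2, w_n + (h/2)·k1); k3 = f(s_n + h/2, w_n + (h/2)·k2); k4 = f(s_n + h, w_n + h·k3); w_{n+1} = w_n + (h/6)·(k1 + 2k2 + 2k3 + k4).
s=0.000000, w=-1.480000:
  k1 = f(0.000000, -1.480000) = 3.830000
  k2 = f(0.200000, -0.714000) = 3.017156
  k3 = f(0.200000, -0.876569) = 3.179725
  k4 = f(0.400000, -0.208110) = 2.372603
  w ← -1.480000 + (0.4/6)·(k1 + 2k2 + 2k3 + k4) = -0.240242
w(0.4) ≈ -0.2402

-0.2402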